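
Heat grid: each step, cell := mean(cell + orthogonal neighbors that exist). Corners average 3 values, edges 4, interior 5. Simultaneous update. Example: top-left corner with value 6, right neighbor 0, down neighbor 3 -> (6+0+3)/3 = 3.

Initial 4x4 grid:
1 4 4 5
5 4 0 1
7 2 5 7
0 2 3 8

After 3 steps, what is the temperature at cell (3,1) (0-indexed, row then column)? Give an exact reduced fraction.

Step 1: cell (3,1) = 7/4
Step 2: cell (3,1) = 53/16
Step 3: cell (3,1) = 2621/800
Full grid after step 3:
  1489/432 6047/1800 5753/1800 1817/540
  25703/7200 19751/6000 2611/750 1637/450
  7853/2400 879/250 7459/2000 1303/300
  13/4 2621/800 3293/800 1091/240

Answer: 2621/800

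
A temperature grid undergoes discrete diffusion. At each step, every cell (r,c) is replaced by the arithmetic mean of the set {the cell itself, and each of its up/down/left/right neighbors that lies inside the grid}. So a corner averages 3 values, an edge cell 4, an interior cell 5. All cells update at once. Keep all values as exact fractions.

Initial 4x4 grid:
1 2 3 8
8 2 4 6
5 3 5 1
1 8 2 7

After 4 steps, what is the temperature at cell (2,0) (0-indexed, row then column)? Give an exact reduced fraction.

Answer: 885529/216000

Derivation:
Step 1: cell (2,0) = 17/4
Step 2: cell (2,0) = 1051/240
Step 3: cell (2,0) = 29299/7200
Step 4: cell (2,0) = 885529/216000
Full grid after step 4:
  117797/32400 806461/216000 882973/216000 281173/64800
  818881/216000 350411/90000 733543/180000 473069/108000
  885529/216000 722977/180000 75773/18000 456529/108000
  270499/64800 14296/3375 55733/13500 138703/32400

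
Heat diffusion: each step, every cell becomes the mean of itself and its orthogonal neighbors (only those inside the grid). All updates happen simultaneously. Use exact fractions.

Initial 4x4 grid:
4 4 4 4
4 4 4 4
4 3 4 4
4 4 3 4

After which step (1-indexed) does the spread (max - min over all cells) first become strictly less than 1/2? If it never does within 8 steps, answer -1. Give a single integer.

Answer: 2

Derivation:
Step 1: max=4, min=7/2, spread=1/2
Step 2: max=4, min=871/240, spread=89/240
  -> spread < 1/2 first at step 2
Step 3: max=4, min=8899/2400, spread=701/2400
Step 4: max=15851/4000, min=161831/43200, spread=46799/216000
Step 5: max=213329/54000, min=8143303/2160000, spread=389857/2160000
Step 6: max=212273/54000, min=736640041/194400000, spread=27542759/194400000
Step 7: max=19049989/4860000, min=7386828799/1944000000, spread=77722267/648000000
Step 8: max=18998729029/4860000000, min=222277622899/58320000000, spread=5707125449/58320000000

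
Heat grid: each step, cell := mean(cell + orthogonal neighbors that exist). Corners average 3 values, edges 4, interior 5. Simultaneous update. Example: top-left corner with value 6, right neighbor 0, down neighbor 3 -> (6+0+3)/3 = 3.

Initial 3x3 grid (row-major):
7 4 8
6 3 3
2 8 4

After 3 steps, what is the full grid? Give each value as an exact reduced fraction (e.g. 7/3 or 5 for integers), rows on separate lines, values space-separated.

After step 1:
  17/3 11/2 5
  9/2 24/5 9/2
  16/3 17/4 5
After step 2:
  47/9 629/120 5
  203/40 471/100 193/40
  169/36 1163/240 55/12
After step 3:
  2797/540 36313/7200 226/45
  11821/2400 9879/2000 11471/2400
  10523/2160 67801/14400 3421/720

Answer: 2797/540 36313/7200 226/45
11821/2400 9879/2000 11471/2400
10523/2160 67801/14400 3421/720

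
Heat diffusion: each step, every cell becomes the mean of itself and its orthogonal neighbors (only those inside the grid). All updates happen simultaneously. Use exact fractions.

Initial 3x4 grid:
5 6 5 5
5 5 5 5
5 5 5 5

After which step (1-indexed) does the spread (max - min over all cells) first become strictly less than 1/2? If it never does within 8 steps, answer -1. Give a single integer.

Step 1: max=16/3, min=5, spread=1/3
  -> spread < 1/2 first at step 1
Step 2: max=631/120, min=5, spread=31/120
Step 3: max=5611/1080, min=5, spread=211/1080
Step 4: max=556897/108000, min=9047/1800, spread=14077/108000
Step 5: max=5000407/972000, min=543683/108000, spread=5363/48600
Step 6: max=149540809/29160000, min=302869/60000, spread=93859/1166400
Step 7: max=8958274481/1749600000, min=491336467/97200000, spread=4568723/69984000
Step 8: max=536660435629/104976000000, min=14761618889/2916000000, spread=8387449/167961600

Answer: 1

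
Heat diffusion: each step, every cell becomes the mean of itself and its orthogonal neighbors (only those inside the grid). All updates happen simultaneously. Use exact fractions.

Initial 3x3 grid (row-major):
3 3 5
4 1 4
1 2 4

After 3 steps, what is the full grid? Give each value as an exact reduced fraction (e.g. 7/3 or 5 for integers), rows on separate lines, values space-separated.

After step 1:
  10/3 3 4
  9/4 14/5 7/2
  7/3 2 10/3
After step 2:
  103/36 197/60 7/2
  643/240 271/100 409/120
  79/36 157/60 53/18
After step 3:
  6353/2160 11119/3600 1223/360
  37601/14400 5879/2000 22613/7200
  5393/2160 9419/3600 3229/1080

Answer: 6353/2160 11119/3600 1223/360
37601/14400 5879/2000 22613/7200
5393/2160 9419/3600 3229/1080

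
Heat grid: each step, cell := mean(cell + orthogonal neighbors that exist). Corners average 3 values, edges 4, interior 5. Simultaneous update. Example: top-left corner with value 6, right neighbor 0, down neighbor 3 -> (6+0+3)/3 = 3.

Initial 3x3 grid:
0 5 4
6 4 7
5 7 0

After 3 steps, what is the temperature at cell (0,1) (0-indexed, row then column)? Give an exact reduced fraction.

Step 1: cell (0,1) = 13/4
Step 2: cell (0,1) = 361/80
Step 3: cell (0,1) = 19547/4800
Full grid after step 3:
  2317/540 19547/4800 608/135
  61391/14400 28117/6000 6899/1600
  3481/720 8077/1800 10183/2160

Answer: 19547/4800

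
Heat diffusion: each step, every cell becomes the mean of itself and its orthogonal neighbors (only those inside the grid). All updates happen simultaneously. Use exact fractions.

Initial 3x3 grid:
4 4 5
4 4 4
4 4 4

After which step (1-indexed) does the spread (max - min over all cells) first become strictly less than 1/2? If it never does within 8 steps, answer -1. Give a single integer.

Answer: 1

Derivation:
Step 1: max=13/3, min=4, spread=1/3
  -> spread < 1/2 first at step 1
Step 2: max=77/18, min=4, spread=5/18
Step 3: max=905/216, min=4, spread=41/216
Step 4: max=53971/12960, min=1451/360, spread=347/2592
Step 5: max=3217337/777600, min=14557/3600, spread=2921/31104
Step 6: max=192452539/46656000, min=1753483/432000, spread=24611/373248
Step 7: max=11516162033/2799360000, min=39536741/9720000, spread=207329/4478976
Step 8: max=689876352451/167961600000, min=2112401599/518400000, spread=1746635/53747712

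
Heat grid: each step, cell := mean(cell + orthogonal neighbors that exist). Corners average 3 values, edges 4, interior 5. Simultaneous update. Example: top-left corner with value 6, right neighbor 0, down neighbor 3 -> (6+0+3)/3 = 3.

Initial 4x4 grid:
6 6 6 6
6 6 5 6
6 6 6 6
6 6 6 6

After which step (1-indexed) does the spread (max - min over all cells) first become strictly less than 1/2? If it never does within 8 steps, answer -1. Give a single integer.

Answer: 1

Derivation:
Step 1: max=6, min=23/4, spread=1/4
  -> spread < 1/2 first at step 1
Step 2: max=6, min=289/50, spread=11/50
Step 3: max=6, min=14033/2400, spread=367/2400
Step 4: max=3587/600, min=63229/10800, spread=1337/10800
Step 5: max=107531/18000, min=1902331/324000, spread=33227/324000
Step 6: max=643951/108000, min=57105673/9720000, spread=849917/9720000
Step 7: max=9651467/1620000, min=1715885653/291600000, spread=21378407/291600000
Step 8: max=2892311657/486000000, min=51521537629/8748000000, spread=540072197/8748000000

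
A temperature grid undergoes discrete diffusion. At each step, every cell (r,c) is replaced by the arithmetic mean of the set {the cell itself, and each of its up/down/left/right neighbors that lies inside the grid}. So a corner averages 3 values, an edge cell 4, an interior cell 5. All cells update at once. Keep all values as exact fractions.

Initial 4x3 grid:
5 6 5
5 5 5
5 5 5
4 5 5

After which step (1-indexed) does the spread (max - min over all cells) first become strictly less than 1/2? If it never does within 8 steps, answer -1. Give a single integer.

Step 1: max=16/3, min=14/3, spread=2/3
Step 2: max=1267/240, min=85/18, spread=401/720
Step 3: max=11237/2160, min=1039/216, spread=847/2160
  -> spread < 1/2 first at step 3
Step 4: max=4466011/864000, min=629219/129600, spread=813653/2592000
Step 5: max=40010501/7776000, min=38016271/7776000, spread=199423/777600
Step 6: max=2390194399/466560000, min=2293278449/466560000, spread=1938319/9331200
Step 7: max=142936290341/27993600000, min=138148900891/27993600000, spread=95747789/559872000
Step 8: max=8551033997119/1679616000000, min=8316028214369/1679616000000, spread=940023131/6718464000

Answer: 3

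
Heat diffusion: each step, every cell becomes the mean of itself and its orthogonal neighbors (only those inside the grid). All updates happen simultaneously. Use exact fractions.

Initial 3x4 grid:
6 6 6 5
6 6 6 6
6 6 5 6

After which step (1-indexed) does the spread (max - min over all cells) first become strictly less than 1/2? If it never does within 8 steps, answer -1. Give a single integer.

Answer: 1

Derivation:
Step 1: max=6, min=17/3, spread=1/3
  -> spread < 1/2 first at step 1
Step 2: max=6, min=1373/240, spread=67/240
Step 3: max=287/48, min=12373/2160, spread=271/1080
Step 4: max=14279/2400, min=745601/129600, spread=5093/25920
Step 5: max=1281389/216000, min=44844499/7776000, spread=257101/1555200
Step 6: max=38332033/6480000, min=2697706001/466560000, spread=497603/3732480
Step 7: max=382553887/64800000, min=162167562859/27993600000, spread=123828653/1119744000
Step 8: max=34369704587/5832000000, min=9746554115681/1679616000000, spread=1215366443/13436928000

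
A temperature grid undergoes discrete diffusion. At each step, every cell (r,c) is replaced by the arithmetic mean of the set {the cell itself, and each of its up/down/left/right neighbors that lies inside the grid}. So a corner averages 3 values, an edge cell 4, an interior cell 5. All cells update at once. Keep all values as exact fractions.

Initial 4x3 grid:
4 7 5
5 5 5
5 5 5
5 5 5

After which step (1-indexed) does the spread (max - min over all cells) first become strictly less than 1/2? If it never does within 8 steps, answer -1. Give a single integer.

Answer: 2

Derivation:
Step 1: max=17/3, min=19/4, spread=11/12
Step 2: max=433/80, min=79/16, spread=19/40
  -> spread < 1/2 first at step 2
Step 3: max=11509/2160, min=239/48, spread=377/1080
Step 4: max=1509289/288000, min=7507/1500, spread=13589/57600
Step 5: max=40623397/7776000, min=1082867/216000, spread=328037/1555200
Step 6: max=2422616303/466560000, min=32619649/6480000, spread=2960063/18662400
Step 7: max=144975171877/27993600000, min=326801561/64800000, spread=151875901/1119744000
Step 8: max=8673020277743/1679616000000, min=1842892721/364500000, spread=289552991/2687385600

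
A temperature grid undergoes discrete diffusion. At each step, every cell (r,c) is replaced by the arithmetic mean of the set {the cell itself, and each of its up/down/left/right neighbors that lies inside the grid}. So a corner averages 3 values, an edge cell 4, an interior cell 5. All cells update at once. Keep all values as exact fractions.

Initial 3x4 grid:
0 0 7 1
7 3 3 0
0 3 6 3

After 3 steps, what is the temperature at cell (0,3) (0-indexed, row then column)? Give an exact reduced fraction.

Step 1: cell (0,3) = 8/3
Step 2: cell (0,3) = 43/18
Step 3: cell (0,3) = 731/270
Full grid after step 3:
  5747/2160 797/288 3983/1440 731/270
  4043/1440 1789/600 3641/1200 1595/576
  6557/2160 911/288 1511/480 361/120

Answer: 731/270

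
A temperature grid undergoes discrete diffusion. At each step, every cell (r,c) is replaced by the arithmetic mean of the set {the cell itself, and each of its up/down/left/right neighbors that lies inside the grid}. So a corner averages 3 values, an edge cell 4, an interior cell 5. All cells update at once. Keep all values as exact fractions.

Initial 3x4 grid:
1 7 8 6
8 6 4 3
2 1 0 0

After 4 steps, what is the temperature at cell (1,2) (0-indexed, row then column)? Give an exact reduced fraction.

Step 1: cell (1,2) = 21/5
Step 2: cell (1,2) = 403/100
Step 3: cell (1,2) = 11651/3000
Step 4: cell (1,2) = 1411943/360000
Full grid after step 4:
  625033/129600 1051553/216000 1006153/216000 574133/129600
  1253689/288000 499981/120000 1411943/360000 3168967/864000
  486383/129600 378839/108000 111713/36000 128261/43200

Answer: 1411943/360000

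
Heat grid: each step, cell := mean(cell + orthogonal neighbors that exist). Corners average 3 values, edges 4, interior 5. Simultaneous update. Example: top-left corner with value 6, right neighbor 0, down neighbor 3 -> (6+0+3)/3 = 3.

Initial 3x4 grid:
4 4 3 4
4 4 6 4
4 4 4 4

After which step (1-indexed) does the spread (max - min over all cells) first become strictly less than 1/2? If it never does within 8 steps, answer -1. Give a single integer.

Answer: 2

Derivation:
Step 1: max=9/2, min=11/3, spread=5/6
Step 2: max=437/100, min=47/12, spread=34/75
  -> spread < 1/2 first at step 2
Step 3: max=5131/1200, min=301/75, spread=21/80
Step 4: max=91507/21600, min=21733/5400, spread=61/288
Step 5: max=1132601/270000, min=1317857/324000, spread=206321/1620000
Step 6: max=108611839/25920000, min=79141573/19440000, spread=370769/3110400
Step 7: max=19468380503/4665600000, min=4768611707/1166400000, spread=5252449/62208000
Step 8: max=1166409748277/279936000000, min=286540614913/69984000000, spread=161978309/2239488000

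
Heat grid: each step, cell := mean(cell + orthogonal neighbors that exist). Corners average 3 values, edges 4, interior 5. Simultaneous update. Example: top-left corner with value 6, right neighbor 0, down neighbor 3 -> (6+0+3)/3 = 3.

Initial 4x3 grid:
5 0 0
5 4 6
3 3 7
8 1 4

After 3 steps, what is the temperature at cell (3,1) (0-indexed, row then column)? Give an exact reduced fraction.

Answer: 2501/600

Derivation:
Step 1: cell (3,1) = 4
Step 2: cell (3,1) = 39/10
Step 3: cell (3,1) = 2501/600
Full grid after step 3:
  7241/2160 44989/14400 1121/360
  13501/3600 10963/3000 8609/2400
  1243/300 8017/2000 9869/2400
  41/10 2501/600 2987/720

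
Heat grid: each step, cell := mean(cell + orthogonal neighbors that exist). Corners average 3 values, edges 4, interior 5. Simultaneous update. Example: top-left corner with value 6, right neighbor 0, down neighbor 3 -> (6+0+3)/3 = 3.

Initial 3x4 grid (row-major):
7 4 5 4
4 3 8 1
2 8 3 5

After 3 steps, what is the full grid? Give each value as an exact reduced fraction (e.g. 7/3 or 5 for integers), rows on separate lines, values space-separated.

Answer: 289/60 2767/600 8471/1800 893/216
8101/1800 7303/1500 13051/3000 31679/7200
2521/540 16127/3600 5639/1200 299/72

Derivation:
After step 1:
  5 19/4 21/4 10/3
  4 27/5 4 9/2
  14/3 4 6 3
After step 2:
  55/12 51/10 13/3 157/36
  143/30 443/100 503/100 89/24
  38/9 301/60 17/4 9/2
After step 3:
  289/60 2767/600 8471/1800 893/216
  8101/1800 7303/1500 13051/3000 31679/7200
  2521/540 16127/3600 5639/1200 299/72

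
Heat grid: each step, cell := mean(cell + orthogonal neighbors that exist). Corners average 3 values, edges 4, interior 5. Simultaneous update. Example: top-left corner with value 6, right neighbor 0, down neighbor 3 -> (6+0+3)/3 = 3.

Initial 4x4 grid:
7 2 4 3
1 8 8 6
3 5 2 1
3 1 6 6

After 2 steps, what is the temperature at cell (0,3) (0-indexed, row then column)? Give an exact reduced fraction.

Step 1: cell (0,3) = 13/3
Step 2: cell (0,3) = 157/36
Full grid after step 2:
  40/9 529/120 583/120 157/36
  953/240 121/25 471/100 1091/240
  833/240 79/20 213/50 1019/240
  109/36 409/120 487/120 71/18

Answer: 157/36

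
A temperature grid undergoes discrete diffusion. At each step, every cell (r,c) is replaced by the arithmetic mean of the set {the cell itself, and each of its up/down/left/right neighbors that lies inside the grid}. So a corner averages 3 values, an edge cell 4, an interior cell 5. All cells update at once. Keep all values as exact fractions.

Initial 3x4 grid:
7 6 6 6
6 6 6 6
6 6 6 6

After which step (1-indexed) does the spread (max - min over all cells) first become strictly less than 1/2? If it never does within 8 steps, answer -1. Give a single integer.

Step 1: max=19/3, min=6, spread=1/3
  -> spread < 1/2 first at step 1
Step 2: max=113/18, min=6, spread=5/18
Step 3: max=1337/216, min=6, spread=41/216
Step 4: max=159737/25920, min=6, spread=4217/25920
Step 5: max=9540349/1555200, min=43279/7200, spread=38417/311040
Step 6: max=571072211/93312000, min=866597/144000, spread=1903471/18662400
Step 7: max=34193309089/5598720000, min=26035759/4320000, spread=18038617/223948800
Step 8: max=2048807382851/335923200000, min=2345726759/388800000, spread=883978523/13436928000

Answer: 1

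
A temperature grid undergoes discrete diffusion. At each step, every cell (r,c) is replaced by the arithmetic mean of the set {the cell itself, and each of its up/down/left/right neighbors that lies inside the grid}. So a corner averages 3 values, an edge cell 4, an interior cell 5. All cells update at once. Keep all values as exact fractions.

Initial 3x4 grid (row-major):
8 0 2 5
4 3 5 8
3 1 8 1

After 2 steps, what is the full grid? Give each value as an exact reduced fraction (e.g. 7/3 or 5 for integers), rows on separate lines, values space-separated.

Answer: 47/12 257/80 329/80 17/4
413/120 193/50 193/50 1237/240
131/36 383/120 551/120 85/18

Derivation:
After step 1:
  4 13/4 3 5
  9/2 13/5 26/5 19/4
  8/3 15/4 15/4 17/3
After step 2:
  47/12 257/80 329/80 17/4
  413/120 193/50 193/50 1237/240
  131/36 383/120 551/120 85/18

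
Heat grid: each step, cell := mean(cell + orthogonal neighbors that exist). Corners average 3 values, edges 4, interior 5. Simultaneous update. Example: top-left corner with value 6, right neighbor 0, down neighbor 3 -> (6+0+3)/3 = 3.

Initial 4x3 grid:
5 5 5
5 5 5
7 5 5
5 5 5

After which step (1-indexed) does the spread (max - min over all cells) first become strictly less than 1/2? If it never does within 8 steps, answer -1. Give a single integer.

Step 1: max=17/3, min=5, spread=2/3
Step 2: max=331/60, min=5, spread=31/60
Step 3: max=2911/540, min=5, spread=211/540
  -> spread < 1/2 first at step 3
Step 4: max=286897/54000, min=4547/900, spread=14077/54000
Step 5: max=2570407/486000, min=273683/54000, spread=5363/24300
Step 6: max=76640809/14580000, min=152869/30000, spread=93859/583200
Step 7: max=4584274481/874800000, min=248336467/48600000, spread=4568723/34992000
Step 8: max=274220435629/52488000000, min=7471618889/1458000000, spread=8387449/83980800

Answer: 3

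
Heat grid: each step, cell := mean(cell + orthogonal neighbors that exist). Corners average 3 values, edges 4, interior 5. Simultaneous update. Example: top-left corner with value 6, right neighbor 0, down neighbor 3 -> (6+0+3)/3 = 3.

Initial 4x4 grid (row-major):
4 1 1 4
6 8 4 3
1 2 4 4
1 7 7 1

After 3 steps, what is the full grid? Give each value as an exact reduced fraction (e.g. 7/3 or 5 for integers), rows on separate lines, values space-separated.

After step 1:
  11/3 7/2 5/2 8/3
  19/4 21/5 4 15/4
  5/2 22/5 21/5 3
  3 17/4 19/4 4
After step 2:
  143/36 52/15 19/6 107/36
  907/240 417/100 373/100 161/48
  293/80 391/100 407/100 299/80
  13/4 41/10 43/10 47/12
After step 3:
  8077/2160 6649/1800 6001/1800 1367/432
  28051/7200 22867/6000 22189/6000 24829/7200
  8761/2400 1593/400 7899/2000 9047/2400
  881/240 389/100 1229/300 2869/720

Answer: 8077/2160 6649/1800 6001/1800 1367/432
28051/7200 22867/6000 22189/6000 24829/7200
8761/2400 1593/400 7899/2000 9047/2400
881/240 389/100 1229/300 2869/720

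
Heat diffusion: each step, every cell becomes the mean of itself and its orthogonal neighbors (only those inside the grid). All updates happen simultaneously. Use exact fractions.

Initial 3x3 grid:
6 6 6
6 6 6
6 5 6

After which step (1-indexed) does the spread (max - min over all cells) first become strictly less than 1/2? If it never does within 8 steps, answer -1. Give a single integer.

Step 1: max=6, min=17/3, spread=1/3
  -> spread < 1/2 first at step 1
Step 2: max=6, min=1373/240, spread=67/240
Step 3: max=1193/200, min=12523/2160, spread=1807/10800
Step 4: max=32039/5400, min=5026037/864000, spread=33401/288000
Step 5: max=3196609/540000, min=45426067/7776000, spread=3025513/38880000
Step 6: max=170044051/28800000, min=18197473133/3110400000, spread=53531/995328
Step 7: max=45864883949/7776000000, min=1093711074151/186624000000, spread=450953/11943936
Step 8: max=5497711389481/933120000000, min=65675736439397/11197440000000, spread=3799043/143327232

Answer: 1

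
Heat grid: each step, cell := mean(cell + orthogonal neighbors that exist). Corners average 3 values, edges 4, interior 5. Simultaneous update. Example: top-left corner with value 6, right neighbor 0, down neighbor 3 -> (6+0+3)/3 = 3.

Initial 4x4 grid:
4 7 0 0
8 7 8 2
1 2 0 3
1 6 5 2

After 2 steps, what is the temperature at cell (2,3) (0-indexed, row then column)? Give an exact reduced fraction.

Step 1: cell (2,3) = 7/4
Step 2: cell (2,3) = 179/60
Full grid after step 2:
  95/18 1259/240 739/240 23/9
  311/60 9/2 102/25 34/15
  52/15 197/50 76/25 179/60
  55/18 757/240 821/240 25/9

Answer: 179/60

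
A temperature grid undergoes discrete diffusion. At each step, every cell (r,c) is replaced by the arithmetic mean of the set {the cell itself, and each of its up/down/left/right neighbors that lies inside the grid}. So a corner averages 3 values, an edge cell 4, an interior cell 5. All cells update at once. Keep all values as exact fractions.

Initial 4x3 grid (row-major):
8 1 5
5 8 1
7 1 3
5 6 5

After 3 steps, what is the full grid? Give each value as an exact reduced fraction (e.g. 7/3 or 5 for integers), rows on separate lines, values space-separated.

Answer: 652/135 3733/800 7937/2160
19061/3600 8287/2000 29147/7200
2891/600 14153/3000 26767/7200
745/144 63329/14400 116/27

Derivation:
After step 1:
  14/3 11/2 7/3
  7 16/5 17/4
  9/2 5 5/2
  6 17/4 14/3
After step 2:
  103/18 157/40 145/36
  581/120 499/100 737/240
  45/8 389/100 197/48
  59/12 239/48 137/36
After step 3:
  652/135 3733/800 7937/2160
  19061/3600 8287/2000 29147/7200
  2891/600 14153/3000 26767/7200
  745/144 63329/14400 116/27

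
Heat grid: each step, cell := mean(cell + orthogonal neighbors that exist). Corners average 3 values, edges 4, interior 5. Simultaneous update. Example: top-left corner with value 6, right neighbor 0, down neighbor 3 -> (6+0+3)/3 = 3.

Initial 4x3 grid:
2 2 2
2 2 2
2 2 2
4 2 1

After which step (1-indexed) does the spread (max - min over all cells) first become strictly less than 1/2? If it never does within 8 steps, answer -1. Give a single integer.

Step 1: max=8/3, min=5/3, spread=1
Step 2: max=89/36, min=89/48, spread=89/144
Step 3: max=995/432, min=2801/1440, spread=1547/4320
  -> spread < 1/2 first at step 3
Step 4: max=57907/25920, min=569/288, spread=6697/25920
Step 5: max=3391049/1555200, min=28633/14400, spread=59737/311040
Step 6: max=200664211/93312000, min=2591123/1296000, spread=2820671/18662400
Step 7: max=11913489089/5598720000, min=78230581/38880000, spread=25931417/223948800
Step 8: max=709851782851/335923200000, min=262061003/129600000, spread=1223586523/13436928000

Answer: 3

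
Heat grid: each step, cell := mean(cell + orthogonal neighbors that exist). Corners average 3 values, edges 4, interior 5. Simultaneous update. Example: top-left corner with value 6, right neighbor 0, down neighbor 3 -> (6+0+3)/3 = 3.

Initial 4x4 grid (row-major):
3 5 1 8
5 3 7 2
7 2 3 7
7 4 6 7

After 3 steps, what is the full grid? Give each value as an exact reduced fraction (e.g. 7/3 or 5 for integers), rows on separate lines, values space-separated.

Answer: 1153/270 28349/7200 31981/7200 592/135
31019/7200 6617/1500 253/60 35551/7200
11689/2400 4509/1000 14831/3000 7139/1440
1813/360 4043/800 7223/1440 1183/216

Derivation:
After step 1:
  13/3 3 21/4 11/3
  9/2 22/5 16/5 6
  21/4 19/5 5 19/4
  6 19/4 5 20/3
After step 2:
  71/18 1019/240 907/240 179/36
  1109/240 189/50 477/100 1057/240
  391/80 116/25 87/20 269/48
  16/3 391/80 257/48 197/36
After step 3:
  1153/270 28349/7200 31981/7200 592/135
  31019/7200 6617/1500 253/60 35551/7200
  11689/2400 4509/1000 14831/3000 7139/1440
  1813/360 4043/800 7223/1440 1183/216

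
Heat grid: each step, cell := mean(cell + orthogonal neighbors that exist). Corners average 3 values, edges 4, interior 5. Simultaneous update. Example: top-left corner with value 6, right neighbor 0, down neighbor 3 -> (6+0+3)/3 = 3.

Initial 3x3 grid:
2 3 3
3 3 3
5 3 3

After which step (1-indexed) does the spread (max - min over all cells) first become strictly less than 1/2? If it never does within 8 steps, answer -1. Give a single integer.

Step 1: max=11/3, min=8/3, spread=1
Step 2: max=125/36, min=137/48, spread=89/144
Step 3: max=1427/432, min=421/144, spread=41/108
  -> spread < 1/2 first at step 3
Step 4: max=83917/25920, min=2851/960, spread=347/1296
Step 5: max=4955699/1555200, min=1554533/518400, spread=2921/15552
Step 6: max=294733453/93312000, min=94142651/31104000, spread=24611/186624
Step 7: max=17564464691/5598720000, min=1894015799/622080000, spread=207329/2239488
Step 8: max=1049313339277/335923200000, min=342493467259/111974400000, spread=1746635/26873856

Answer: 3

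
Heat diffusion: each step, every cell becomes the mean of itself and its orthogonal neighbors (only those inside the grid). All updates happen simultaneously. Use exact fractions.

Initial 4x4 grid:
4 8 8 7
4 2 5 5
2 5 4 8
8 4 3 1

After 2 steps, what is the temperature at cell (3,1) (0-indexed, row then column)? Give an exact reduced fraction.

Answer: 241/60

Derivation:
Step 1: cell (3,1) = 5
Step 2: cell (3,1) = 241/60
Full grid after step 2:
  83/18 679/120 719/120 239/36
  1073/240 43/10 557/100 1333/240
  949/240 459/100 207/50 79/16
  173/36 241/60 17/4 23/6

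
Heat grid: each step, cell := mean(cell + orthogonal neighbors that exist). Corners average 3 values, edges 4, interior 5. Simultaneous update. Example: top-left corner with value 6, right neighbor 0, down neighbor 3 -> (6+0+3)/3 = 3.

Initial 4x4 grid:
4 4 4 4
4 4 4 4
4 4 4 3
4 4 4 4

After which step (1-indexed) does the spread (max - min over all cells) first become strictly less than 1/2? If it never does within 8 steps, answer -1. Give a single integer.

Answer: 1

Derivation:
Step 1: max=4, min=11/3, spread=1/3
  -> spread < 1/2 first at step 1
Step 2: max=4, min=449/120, spread=31/120
Step 3: max=4, min=4109/1080, spread=211/1080
Step 4: max=4, min=415157/108000, spread=16843/108000
Step 5: max=35921/9000, min=3749357/972000, spread=130111/972000
Step 6: max=2152841/540000, min=112997633/29160000, spread=3255781/29160000
Step 7: max=2148893/540000, min=3398846309/874800000, spread=82360351/874800000
Step 8: max=386293559/97200000, min=102224683109/26244000000, spread=2074577821/26244000000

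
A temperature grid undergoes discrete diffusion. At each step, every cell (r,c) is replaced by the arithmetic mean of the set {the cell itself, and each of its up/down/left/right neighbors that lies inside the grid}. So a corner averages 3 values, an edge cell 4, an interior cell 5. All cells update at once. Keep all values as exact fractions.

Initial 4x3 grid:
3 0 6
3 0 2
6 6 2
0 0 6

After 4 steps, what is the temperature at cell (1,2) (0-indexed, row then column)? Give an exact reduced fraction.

Answer: 59443/21600

Derivation:
Step 1: cell (1,2) = 5/2
Step 2: cell (1,2) = 341/120
Step 3: cell (1,2) = 977/360
Step 4: cell (1,2) = 59443/21600
Full grid after step 4:
  7253/2880 438479/172800 66307/25920
  38737/14400 192127/72000 59443/21600
  40381/14400 104411/36000 62359/21600
  1393/480 124913/43200 9689/3240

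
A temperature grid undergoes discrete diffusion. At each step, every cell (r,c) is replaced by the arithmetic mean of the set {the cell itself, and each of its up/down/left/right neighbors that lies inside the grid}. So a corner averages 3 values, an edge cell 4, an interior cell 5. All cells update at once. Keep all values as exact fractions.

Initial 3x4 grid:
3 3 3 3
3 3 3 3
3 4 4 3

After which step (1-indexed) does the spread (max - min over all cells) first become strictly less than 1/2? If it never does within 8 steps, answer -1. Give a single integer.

Answer: 2

Derivation:
Step 1: max=7/2, min=3, spread=1/2
Step 2: max=203/60, min=3, spread=23/60
  -> spread < 1/2 first at step 2
Step 3: max=5951/1800, min=551/180, spread=49/200
Step 4: max=88171/27000, min=8351/2700, spread=4661/27000
Step 5: max=2622307/810000, min=420697/135000, spread=157/1296
Step 6: max=156432413/48600000, min=8456141/2700000, spread=1351/15552
Step 7: max=4673911721/1458000000, min=381923633/121500000, spread=5813/93312
Step 8: max=69908688391/21870000000, min=22977219047/7290000000, spread=6253/139968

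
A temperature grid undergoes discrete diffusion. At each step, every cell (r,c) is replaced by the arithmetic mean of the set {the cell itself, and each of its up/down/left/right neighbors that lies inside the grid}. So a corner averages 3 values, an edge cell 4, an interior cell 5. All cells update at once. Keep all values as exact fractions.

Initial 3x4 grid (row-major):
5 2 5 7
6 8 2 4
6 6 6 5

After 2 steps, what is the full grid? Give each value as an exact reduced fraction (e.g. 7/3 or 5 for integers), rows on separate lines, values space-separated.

Answer: 187/36 68/15 29/6 83/18
1283/240 551/100 461/100 119/24
25/4 441/80 85/16 19/4

Derivation:
After step 1:
  13/3 5 4 16/3
  25/4 24/5 5 9/2
  6 13/2 19/4 5
After step 2:
  187/36 68/15 29/6 83/18
  1283/240 551/100 461/100 119/24
  25/4 441/80 85/16 19/4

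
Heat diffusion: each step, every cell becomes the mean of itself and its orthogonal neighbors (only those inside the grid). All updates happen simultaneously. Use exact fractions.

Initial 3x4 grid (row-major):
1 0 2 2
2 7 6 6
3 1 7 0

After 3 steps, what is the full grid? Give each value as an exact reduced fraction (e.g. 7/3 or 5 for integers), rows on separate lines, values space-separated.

After step 1:
  1 5/2 5/2 10/3
  13/4 16/5 28/5 7/2
  2 9/2 7/2 13/3
After step 2:
  9/4 23/10 209/60 28/9
  189/80 381/100 183/50 503/120
  13/4 33/10 269/60 34/9
After step 3:
  553/240 3553/1200 11299/3600 3883/1080
  4669/1600 6173/2000 11777/3000 26533/7200
  713/240 4453/1200 13699/3600 4483/1080

Answer: 553/240 3553/1200 11299/3600 3883/1080
4669/1600 6173/2000 11777/3000 26533/7200
713/240 4453/1200 13699/3600 4483/1080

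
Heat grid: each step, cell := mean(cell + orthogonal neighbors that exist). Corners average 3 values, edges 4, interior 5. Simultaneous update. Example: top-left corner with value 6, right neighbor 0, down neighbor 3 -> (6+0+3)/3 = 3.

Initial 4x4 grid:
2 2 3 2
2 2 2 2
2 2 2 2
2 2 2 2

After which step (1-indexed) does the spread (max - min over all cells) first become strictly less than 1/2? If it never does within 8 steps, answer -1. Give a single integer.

Step 1: max=7/3, min=2, spread=1/3
  -> spread < 1/2 first at step 1
Step 2: max=271/120, min=2, spread=31/120
Step 3: max=2371/1080, min=2, spread=211/1080
Step 4: max=232843/108000, min=2, spread=16843/108000
Step 5: max=2082643/972000, min=18079/9000, spread=130111/972000
Step 6: max=61962367/29160000, min=1087159/540000, spread=3255781/29160000
Step 7: max=1849953691/874800000, min=1091107/540000, spread=82360351/874800000
Step 8: max=55239316891/26244000000, min=196906441/97200000, spread=2074577821/26244000000

Answer: 1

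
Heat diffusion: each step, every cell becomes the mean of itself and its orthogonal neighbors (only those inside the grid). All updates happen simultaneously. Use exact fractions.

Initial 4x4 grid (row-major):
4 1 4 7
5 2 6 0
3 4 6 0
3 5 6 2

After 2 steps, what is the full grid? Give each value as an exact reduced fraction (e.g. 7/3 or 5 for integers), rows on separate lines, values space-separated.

Answer: 115/36 851/240 871/240 137/36
851/240 349/100 387/100 751/240
179/48 81/20 15/4 739/240
143/36 203/48 979/240 113/36

Derivation:
After step 1:
  10/3 11/4 9/2 11/3
  7/2 18/5 18/5 13/4
  15/4 4 22/5 2
  11/3 9/2 19/4 8/3
After step 2:
  115/36 851/240 871/240 137/36
  851/240 349/100 387/100 751/240
  179/48 81/20 15/4 739/240
  143/36 203/48 979/240 113/36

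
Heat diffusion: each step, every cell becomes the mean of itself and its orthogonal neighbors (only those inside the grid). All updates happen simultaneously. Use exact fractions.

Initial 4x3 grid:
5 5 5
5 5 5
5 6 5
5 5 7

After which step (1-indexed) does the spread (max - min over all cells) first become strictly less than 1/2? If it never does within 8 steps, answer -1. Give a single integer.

Answer: 3

Derivation:
Step 1: max=23/4, min=5, spread=3/4
Step 2: max=103/18, min=5, spread=13/18
Step 3: max=5951/1080, min=2013/400, spread=5159/10800
  -> spread < 1/2 first at step 3
Step 4: max=709823/129600, min=36391/7200, spread=10957/25920
Step 5: max=42045787/7776000, min=550271/108000, spread=97051/311040
Step 6: max=2509405133/466560000, min=66257003/12960000, spread=4966121/18662400
Step 7: max=149672028247/27993600000, min=3995114677/777600000, spread=46783199/223948800
Step 8: max=8947890058373/1679616000000, min=240466703243/46656000000, spread=2328709933/13436928000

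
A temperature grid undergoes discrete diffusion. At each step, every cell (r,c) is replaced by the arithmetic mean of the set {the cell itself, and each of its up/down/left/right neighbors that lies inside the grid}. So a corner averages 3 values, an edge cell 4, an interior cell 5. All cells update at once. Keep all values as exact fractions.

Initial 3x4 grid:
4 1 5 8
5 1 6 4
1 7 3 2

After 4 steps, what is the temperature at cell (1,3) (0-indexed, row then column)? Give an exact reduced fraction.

Answer: 464783/108000

Derivation:
Step 1: cell (1,3) = 5
Step 2: cell (1,3) = 131/30
Step 3: cell (1,3) = 8197/1800
Step 4: cell (1,3) = 464783/108000
Full grid after step 4:
  445051/129600 824021/216000 898201/216000 294283/64800
  3063769/864000 1310741/360000 750133/180000 464783/108000
  452401/129600 405823/108000 140471/36000 421/100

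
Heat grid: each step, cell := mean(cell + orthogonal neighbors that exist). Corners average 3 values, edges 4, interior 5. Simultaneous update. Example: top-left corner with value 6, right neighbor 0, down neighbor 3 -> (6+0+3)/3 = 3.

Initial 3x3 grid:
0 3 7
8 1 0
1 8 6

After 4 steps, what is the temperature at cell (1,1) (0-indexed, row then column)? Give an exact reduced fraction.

Step 1: cell (1,1) = 4
Step 2: cell (1,1) = 67/20
Step 3: cell (1,1) = 4609/1200
Step 4: cell (1,1) = 263423/72000
Full grid after step 4:
  88807/25920 67381/19200 89507/25920
  325727/86400 263423/72000 108959/28800
  50951/12960 175201/43200 50981/12960

Answer: 263423/72000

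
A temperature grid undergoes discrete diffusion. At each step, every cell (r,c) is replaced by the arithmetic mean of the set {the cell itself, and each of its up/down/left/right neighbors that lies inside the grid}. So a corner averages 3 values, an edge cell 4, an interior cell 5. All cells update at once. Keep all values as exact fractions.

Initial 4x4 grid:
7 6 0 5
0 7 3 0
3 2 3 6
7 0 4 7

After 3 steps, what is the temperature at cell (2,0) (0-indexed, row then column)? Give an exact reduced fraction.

Answer: 24617/7200

Derivation:
Step 1: cell (2,0) = 3
Step 2: cell (2,0) = 163/48
Step 3: cell (2,0) = 24617/7200
Full grid after step 3:
  8951/2160 6983/1800 6097/1800 406/135
  27737/7200 21893/6000 4957/1500 3011/900
  24617/7200 1274/375 21823/6000 836/225
  355/108 24767/7200 27007/7200 9061/2160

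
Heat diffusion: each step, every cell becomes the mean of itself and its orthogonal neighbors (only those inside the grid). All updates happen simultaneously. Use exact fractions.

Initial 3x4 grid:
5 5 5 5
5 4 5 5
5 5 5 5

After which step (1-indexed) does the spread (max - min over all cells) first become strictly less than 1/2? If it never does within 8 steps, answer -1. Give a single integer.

Answer: 1

Derivation:
Step 1: max=5, min=19/4, spread=1/4
  -> spread < 1/2 first at step 1
Step 2: max=5, min=477/100, spread=23/100
Step 3: max=1987/400, min=23189/4800, spread=131/960
Step 4: max=35609/7200, min=209449/43200, spread=841/8640
Step 5: max=7106627/1440000, min=83857949/17280000, spread=56863/691200
Step 6: max=63810457/12960000, min=756065659/155520000, spread=386393/6220800
Step 7: max=25499641187/5184000000, min=302646276869/62208000000, spread=26795339/497664000
Step 8: max=1528113850333/311040000000, min=18178584285871/3732480000000, spread=254051069/5971968000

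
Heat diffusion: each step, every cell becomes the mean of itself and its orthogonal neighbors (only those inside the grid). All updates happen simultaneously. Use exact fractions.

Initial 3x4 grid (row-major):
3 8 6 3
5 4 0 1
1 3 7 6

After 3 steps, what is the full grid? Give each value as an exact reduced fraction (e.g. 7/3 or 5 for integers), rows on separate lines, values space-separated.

Answer: 1903/432 7829/1800 14263/3600 1979/540
56917/14400 11959/3000 7711/2000 8567/2400
131/36 2999/800 27151/7200 8101/2160

Derivation:
After step 1:
  16/3 21/4 17/4 10/3
  13/4 4 18/5 5/2
  3 15/4 4 14/3
After step 2:
  83/18 113/24 493/120 121/36
  187/48 397/100 367/100 141/40
  10/3 59/16 961/240 67/18
After step 3:
  1903/432 7829/1800 14263/3600 1979/540
  56917/14400 11959/3000 7711/2000 8567/2400
  131/36 2999/800 27151/7200 8101/2160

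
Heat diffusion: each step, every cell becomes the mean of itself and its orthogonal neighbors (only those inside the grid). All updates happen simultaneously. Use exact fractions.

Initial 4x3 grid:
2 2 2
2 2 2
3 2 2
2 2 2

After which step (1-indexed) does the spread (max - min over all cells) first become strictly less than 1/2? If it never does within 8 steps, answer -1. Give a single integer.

Answer: 1

Derivation:
Step 1: max=7/3, min=2, spread=1/3
  -> spread < 1/2 first at step 1
Step 2: max=271/120, min=2, spread=31/120
Step 3: max=2371/1080, min=2, spread=211/1080
Step 4: max=232897/108000, min=3647/1800, spread=14077/108000
Step 5: max=2084407/972000, min=219683/108000, spread=5363/48600
Step 6: max=62060809/29160000, min=122869/60000, spread=93859/1166400
Step 7: max=3709474481/1749600000, min=199736467/97200000, spread=4568723/69984000
Step 8: max=221732435629/104976000000, min=6013618889/2916000000, spread=8387449/167961600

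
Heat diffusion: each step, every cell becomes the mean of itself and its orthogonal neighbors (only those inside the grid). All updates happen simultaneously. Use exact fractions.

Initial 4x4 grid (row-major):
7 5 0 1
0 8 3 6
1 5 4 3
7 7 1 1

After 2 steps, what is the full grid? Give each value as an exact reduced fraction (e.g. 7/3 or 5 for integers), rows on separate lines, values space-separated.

Answer: 13/3 309/80 827/240 47/18
309/80 112/25 171/50 797/240
69/16 413/100 383/100 697/240
53/12 73/16 787/240 101/36

Derivation:
After step 1:
  4 5 9/4 7/3
  4 21/5 21/5 13/4
  13/4 5 16/5 7/2
  5 5 13/4 5/3
After step 2:
  13/3 309/80 827/240 47/18
  309/80 112/25 171/50 797/240
  69/16 413/100 383/100 697/240
  53/12 73/16 787/240 101/36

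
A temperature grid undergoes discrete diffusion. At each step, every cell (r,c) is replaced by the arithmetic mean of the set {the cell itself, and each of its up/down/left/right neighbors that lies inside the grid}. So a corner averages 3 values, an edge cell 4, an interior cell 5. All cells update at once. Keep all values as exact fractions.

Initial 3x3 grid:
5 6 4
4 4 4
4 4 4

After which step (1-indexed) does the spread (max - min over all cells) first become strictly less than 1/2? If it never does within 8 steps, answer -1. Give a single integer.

Answer: 3

Derivation:
Step 1: max=5, min=4, spread=1
Step 2: max=1129/240, min=4, spread=169/240
Step 3: max=827/180, min=4939/1200, spread=1723/3600
  -> spread < 1/2 first at step 3
Step 4: max=16183/3600, min=22487/5400, spread=143/432
Step 5: max=2886103/648000, min=50657/12000, spread=1205/5184
Step 6: max=171607741/38880000, min=82631683/19440000, spread=10151/62208
Step 7: max=1138258903/259200000, min=4988544751/1166400000, spread=85517/746496
Step 8: max=612116072069/139968000000, min=100143222949/23328000000, spread=720431/8957952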